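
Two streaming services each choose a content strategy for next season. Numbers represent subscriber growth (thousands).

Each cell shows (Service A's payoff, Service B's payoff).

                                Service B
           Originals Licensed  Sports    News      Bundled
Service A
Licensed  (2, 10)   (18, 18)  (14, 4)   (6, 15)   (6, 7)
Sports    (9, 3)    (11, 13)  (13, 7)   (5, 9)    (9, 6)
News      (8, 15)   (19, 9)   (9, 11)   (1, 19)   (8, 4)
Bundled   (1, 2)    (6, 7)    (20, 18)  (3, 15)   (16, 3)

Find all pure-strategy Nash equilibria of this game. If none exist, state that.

For each strategy profile, look for a profitable unilateral deviation.
(Licensed, Originals): Service A can switch to Sports (2 → 9). Not NE.
(Licensed, Licensed): Service A can switch to News (18 → 19). Not NE.
(Licensed, Sports): Service A can switch to Bundled (14 → 20). Not NE.
(Licensed, News): Service B can switch to Licensed (15 → 18). Not NE.
(Licensed, Bundled): Service A can switch to Sports (6 → 9). Not NE.
(Sports, Originals): Service B can switch to Licensed (3 → 13). Not NE.
(Sports, Licensed): Service A can switch to Licensed (11 → 18). Not NE.
(Sports, Sports): Service A can switch to Licensed (13 → 14). Not NE.
(Bundled, Sports): Service A gets 20, best alternative 14; Service B gets 18, best alternative 15. No profitable deviation — NE.
(The remaining 11 profiles each have a profitable deviation by the same check.)

The unique pure-strategy Nash equilibrium is (Bundled, Sports).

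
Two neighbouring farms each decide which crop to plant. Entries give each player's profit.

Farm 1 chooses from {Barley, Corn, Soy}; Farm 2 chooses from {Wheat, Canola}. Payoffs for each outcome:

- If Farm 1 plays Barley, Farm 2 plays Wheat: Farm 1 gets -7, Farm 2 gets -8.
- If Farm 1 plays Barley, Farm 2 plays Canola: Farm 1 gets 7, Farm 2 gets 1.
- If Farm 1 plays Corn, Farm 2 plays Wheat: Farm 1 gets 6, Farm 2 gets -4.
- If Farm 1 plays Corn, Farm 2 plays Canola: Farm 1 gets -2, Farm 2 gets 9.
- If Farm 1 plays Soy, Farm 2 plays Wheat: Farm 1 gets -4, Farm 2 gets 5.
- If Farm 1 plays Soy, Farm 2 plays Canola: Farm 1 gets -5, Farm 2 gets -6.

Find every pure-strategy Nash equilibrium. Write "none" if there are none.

Pure NE: (Barley, Canola)

(Barley, Wheat): Farm 1 can switch to Corn (-7 → 6). Not NE.
(Barley, Canola): Farm 1 gets 7, best alternative -2; Farm 2 gets 1, best alternative -8. No profitable deviation — NE.
(Corn, Wheat): Farm 2 can switch to Canola (-4 → 9). Not NE.
(Corn, Canola): Farm 1 can switch to Barley (-2 → 7). Not NE.
(Soy, Wheat): Farm 1 can switch to Corn (-4 → 6). Not NE.
(Soy, Canola): Farm 1 can switch to Barley (-5 → 7). Not NE.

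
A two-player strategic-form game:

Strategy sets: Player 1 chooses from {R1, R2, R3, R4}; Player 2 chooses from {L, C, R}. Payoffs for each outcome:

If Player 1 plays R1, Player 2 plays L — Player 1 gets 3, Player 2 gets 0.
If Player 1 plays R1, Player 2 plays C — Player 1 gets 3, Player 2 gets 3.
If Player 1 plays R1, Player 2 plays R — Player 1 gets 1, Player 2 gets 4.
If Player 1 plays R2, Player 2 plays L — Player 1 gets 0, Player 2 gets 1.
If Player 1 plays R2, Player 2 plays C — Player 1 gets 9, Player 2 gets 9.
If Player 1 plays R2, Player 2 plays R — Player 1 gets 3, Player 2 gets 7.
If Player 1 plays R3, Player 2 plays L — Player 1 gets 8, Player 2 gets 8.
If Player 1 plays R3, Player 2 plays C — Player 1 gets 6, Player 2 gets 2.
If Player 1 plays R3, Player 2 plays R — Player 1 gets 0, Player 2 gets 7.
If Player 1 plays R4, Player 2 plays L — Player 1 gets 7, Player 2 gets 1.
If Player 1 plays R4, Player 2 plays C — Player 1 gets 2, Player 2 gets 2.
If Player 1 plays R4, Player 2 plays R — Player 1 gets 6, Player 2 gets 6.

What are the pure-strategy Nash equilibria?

(R1, L): Player 1 can switch to R3 (3 → 8). Not NE.
(R1, C): Player 1 can switch to R2 (3 → 9). Not NE.
(R1, R): Player 1 can switch to R2 (1 → 3). Not NE.
(R2, L): Player 1 can switch to R1 (0 → 3). Not NE.
(R2, C): Player 1 gets 9, best alternative 6; Player 2 gets 9, best alternative 7. No profitable deviation — NE.
(R2, R): Player 1 can switch to R4 (3 → 6). Not NE.
(R3, L): Player 1 gets 8, best alternative 7; Player 2 gets 8, best alternative 7. No profitable deviation — NE.
(R3, C): Player 1 can switch to R2 (6 → 9). Not NE.
(R4, R): Player 1 gets 6, best alternative 3; Player 2 gets 6, best alternative 2. No profitable deviation — NE.
(The remaining 3 profiles each have a profitable deviation by the same check.)

The pure Nash equilibria are (R2, C), (R3, L), (R4, R).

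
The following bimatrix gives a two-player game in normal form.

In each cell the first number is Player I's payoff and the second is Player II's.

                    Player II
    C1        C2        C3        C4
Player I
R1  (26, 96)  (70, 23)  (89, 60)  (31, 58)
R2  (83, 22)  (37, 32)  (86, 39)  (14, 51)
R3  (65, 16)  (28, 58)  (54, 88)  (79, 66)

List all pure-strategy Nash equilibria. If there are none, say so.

Player I against C1: payoffs 26, 83, 65 → best response R2.
Player I against C2: payoffs 70, 37, 28 → best response R1.
Player I against C3: payoffs 89, 86, 54 → best response R1.
Player I against C4: payoffs 31, 14, 79 → best response R3.
Player II against R1: payoffs 96, 23, 60, 58 → best response C1.
Player II against R2: payoffs 22, 32, 39, 51 → best response C4.
Player II against R3: payoffs 16, 58, 88, 66 → best response C3.
No profile is a mutual best response for all players.

This game has no pure Nash equilibrium.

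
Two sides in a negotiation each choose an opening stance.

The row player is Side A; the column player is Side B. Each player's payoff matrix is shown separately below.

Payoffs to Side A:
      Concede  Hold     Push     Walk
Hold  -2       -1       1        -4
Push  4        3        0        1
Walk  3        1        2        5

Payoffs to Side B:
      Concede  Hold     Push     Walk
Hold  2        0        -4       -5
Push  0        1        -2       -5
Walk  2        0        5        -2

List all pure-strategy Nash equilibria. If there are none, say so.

Side A against Concede: payoffs -2, 4, 3 → best response Push.
Side A against Hold: payoffs -1, 3, 1 → best response Push.
Side A against Push: payoffs 1, 0, 2 → best response Walk.
Side A against Walk: payoffs -4, 1, 5 → best response Walk.
Side B against Hold: payoffs 2, 0, -4, -5 → best response Concede.
Side B against Push: payoffs 0, 1, -2, -5 → best response Hold.
Side B against Walk: payoffs 2, 0, 5, -2 → best response Push.
Mutual best responses: (Push, Hold); (Walk, Push).

(Push, Hold), (Walk, Push)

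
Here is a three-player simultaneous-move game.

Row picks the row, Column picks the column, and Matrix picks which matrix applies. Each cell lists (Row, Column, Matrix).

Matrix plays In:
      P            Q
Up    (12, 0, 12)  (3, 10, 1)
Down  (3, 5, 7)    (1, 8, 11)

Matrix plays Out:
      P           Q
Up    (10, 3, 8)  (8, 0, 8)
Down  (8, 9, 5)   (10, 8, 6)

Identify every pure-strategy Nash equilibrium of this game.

There is no pure-strategy Nash equilibrium.

(Up, P, In): Column can switch to Q (0 → 10). Not NE.
(Up, P, Out): Matrix can switch to In (8 → 12). Not NE.
(Up, Q, In): Matrix can switch to Out (1 → 8). Not NE.
(Up, Q, Out): Row can switch to Down (8 → 10). Not NE.
(Down, P, In): Row can switch to Up (3 → 12). Not NE.
(Down, P, Out): Row can switch to Up (8 → 10). Not NE.
(The remaining 2 profiles each have a profitable deviation by the same check.)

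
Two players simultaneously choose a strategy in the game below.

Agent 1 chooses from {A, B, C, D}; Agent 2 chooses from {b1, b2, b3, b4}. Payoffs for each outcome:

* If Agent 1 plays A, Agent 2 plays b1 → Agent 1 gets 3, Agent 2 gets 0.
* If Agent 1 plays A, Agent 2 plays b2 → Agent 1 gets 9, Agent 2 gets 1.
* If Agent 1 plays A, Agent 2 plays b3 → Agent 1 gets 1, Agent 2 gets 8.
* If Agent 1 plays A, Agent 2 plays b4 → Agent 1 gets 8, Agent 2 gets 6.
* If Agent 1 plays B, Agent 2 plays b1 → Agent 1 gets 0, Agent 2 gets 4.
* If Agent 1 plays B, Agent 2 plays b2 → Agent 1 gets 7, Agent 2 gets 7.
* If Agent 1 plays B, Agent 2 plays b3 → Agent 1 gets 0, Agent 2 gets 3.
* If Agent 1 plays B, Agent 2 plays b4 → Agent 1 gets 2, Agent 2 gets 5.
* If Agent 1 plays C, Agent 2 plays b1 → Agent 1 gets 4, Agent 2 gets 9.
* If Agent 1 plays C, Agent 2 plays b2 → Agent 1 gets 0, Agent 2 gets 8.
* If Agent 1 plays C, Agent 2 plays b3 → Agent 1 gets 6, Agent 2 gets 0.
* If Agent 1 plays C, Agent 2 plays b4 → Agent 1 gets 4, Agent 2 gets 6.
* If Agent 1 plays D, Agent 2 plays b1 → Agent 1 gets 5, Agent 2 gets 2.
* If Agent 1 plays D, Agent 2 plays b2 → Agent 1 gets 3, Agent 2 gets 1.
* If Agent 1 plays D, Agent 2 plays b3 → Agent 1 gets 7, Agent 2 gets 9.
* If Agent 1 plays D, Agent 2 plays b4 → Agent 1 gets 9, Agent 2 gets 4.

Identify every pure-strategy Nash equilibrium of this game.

The unique pure-strategy Nash equilibrium is (D, b3).

Agent 1 against b1: payoffs 3, 0, 4, 5 → best response D.
Agent 1 against b2: payoffs 9, 7, 0, 3 → best response A.
Agent 1 against b3: payoffs 1, 0, 6, 7 → best response D.
Agent 1 against b4: payoffs 8, 2, 4, 9 → best response D.
Agent 2 against A: payoffs 0, 1, 8, 6 → best response b3.
Agent 2 against B: payoffs 4, 7, 3, 5 → best response b2.
Agent 2 against C: payoffs 9, 8, 0, 6 → best response b1.
Agent 2 against D: payoffs 2, 1, 9, 4 → best response b3.
Mutual best responses: (D, b3).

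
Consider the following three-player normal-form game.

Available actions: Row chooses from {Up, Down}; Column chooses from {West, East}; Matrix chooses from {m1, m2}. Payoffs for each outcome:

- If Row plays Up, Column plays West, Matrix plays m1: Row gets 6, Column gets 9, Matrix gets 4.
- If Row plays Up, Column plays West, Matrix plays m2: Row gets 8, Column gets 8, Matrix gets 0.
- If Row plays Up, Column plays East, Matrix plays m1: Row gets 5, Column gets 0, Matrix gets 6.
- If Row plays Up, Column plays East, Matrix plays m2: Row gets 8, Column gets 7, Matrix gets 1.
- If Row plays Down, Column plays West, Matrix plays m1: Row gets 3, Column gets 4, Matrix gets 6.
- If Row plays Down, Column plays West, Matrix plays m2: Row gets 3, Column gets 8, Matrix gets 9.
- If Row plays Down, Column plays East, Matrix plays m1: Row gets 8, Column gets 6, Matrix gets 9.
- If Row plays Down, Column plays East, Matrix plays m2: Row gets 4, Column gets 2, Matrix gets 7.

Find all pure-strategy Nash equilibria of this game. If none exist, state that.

Pure-strategy Nash equilibria: (Up, West, m1); (Down, East, m1)

Check each profile: it is a Nash equilibrium iff no player can strictly gain by switching unilaterally.
(Up, West, m1): Row gets 6, best alternative 3; Column gets 9, best alternative 0; Matrix gets 4, best alternative 0. No profitable deviation — NE.
(Up, West, m2): Matrix can switch to m1 (0 → 4). Not NE.
(Up, East, m1): Row can switch to Down (5 → 8). Not NE.
(Up, East, m2): Column can switch to West (7 → 8). Not NE.
(Down, West, m1): Row can switch to Up (3 → 6). Not NE.
(Down, West, m2): Row can switch to Up (3 → 8). Not NE.
(Down, East, m1): Row gets 8, best alternative 5; Column gets 6, best alternative 4; Matrix gets 9, best alternative 7. No profitable deviation — NE.
(Down, East, m2): Row can switch to Up (4 → 8). Not NE.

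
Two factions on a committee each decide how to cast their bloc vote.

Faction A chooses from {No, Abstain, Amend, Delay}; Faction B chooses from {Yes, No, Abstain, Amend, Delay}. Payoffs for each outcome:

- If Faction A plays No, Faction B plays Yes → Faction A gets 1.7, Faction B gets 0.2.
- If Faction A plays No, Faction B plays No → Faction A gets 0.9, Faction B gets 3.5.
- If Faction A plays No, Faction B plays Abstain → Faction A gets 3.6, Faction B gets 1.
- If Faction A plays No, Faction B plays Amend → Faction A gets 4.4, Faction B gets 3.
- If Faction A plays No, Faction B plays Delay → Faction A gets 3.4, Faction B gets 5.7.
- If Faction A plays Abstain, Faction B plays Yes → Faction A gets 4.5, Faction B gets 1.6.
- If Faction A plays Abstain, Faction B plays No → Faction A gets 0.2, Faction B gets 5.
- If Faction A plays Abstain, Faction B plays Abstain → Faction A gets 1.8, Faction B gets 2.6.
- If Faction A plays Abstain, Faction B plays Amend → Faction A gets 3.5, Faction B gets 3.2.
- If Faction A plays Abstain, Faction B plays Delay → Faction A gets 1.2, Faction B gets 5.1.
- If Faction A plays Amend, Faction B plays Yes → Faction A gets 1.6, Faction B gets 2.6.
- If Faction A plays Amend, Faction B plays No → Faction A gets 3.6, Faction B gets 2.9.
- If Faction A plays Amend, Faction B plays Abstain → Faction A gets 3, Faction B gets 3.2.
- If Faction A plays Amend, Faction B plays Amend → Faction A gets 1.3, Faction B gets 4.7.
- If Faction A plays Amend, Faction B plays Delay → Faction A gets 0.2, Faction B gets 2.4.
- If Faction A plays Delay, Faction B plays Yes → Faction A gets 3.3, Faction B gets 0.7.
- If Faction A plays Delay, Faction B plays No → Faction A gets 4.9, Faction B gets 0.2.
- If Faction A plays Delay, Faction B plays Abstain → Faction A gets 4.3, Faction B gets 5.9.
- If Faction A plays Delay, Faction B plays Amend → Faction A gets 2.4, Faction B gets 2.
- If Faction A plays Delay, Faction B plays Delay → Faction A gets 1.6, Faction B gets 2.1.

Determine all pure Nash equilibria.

The pure Nash equilibria are (No, Delay) and (Delay, Abstain).

For each strategy profile, look for a profitable unilateral deviation.
(No, Yes): Faction A can switch to Abstain (1.7 → 4.5). Not NE.
(No, No): Faction A can switch to Amend (0.9 → 3.6). Not NE.
(No, Abstain): Faction A can switch to Delay (3.6 → 4.3). Not NE.
(No, Amend): Faction B can switch to No (3 → 3.5). Not NE.
(No, Delay): Faction A gets 3.4, best alternative 1.6; Faction B gets 5.7, best alternative 3.5. No profitable deviation — NE.
(Abstain, Yes): Faction B can switch to No (1.6 → 5). Not NE.
(Abstain, No): Faction A can switch to No (0.2 → 0.9). Not NE.
(Abstain, Abstain): Faction A can switch to No (1.8 → 3.6). Not NE.
(Abstain, Amend): Faction A can switch to No (3.5 → 4.4). Not NE.
(Delay, Abstain): Faction A gets 4.3, best alternative 3.6; Faction B gets 5.9, best alternative 2.1. No profitable deviation — NE.
(The remaining 10 profiles each have a profitable deviation by the same check.)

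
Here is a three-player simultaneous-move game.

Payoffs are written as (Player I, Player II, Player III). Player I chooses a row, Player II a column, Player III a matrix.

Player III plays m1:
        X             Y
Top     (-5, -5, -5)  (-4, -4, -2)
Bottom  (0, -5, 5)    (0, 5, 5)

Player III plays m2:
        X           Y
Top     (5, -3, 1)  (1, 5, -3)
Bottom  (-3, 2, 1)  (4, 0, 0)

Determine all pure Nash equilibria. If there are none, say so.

(Bottom, Y, m1)

Mark each player's best response to every combination of opponents' strategies; a profile where every player is best-responding is a pure Nash equilibrium.
Player I against (X, m1): payoffs -5, 0 → best response Bottom.
Player I against (X, m2): payoffs 5, -3 → best response Top.
Player I against (Y, m1): payoffs -4, 0 → best response Bottom.
Player I against (Y, m2): payoffs 1, 4 → best response Bottom.
Player II against (Top, m1): payoffs -5, -4 → best response Y.
Player II against (Top, m2): payoffs -3, 5 → best response Y.
Player II against (Bottom, m1): payoffs -5, 5 → best response Y.
Player II against (Bottom, m2): payoffs 2, 0 → best response X.
Player III against (Top, X): payoffs -5, 1 → best response m2.
Player III against (Top, Y): payoffs -2, -3 → best response m1.
Player III against (Bottom, X): payoffs 5, 1 → best response m1.
Player III against (Bottom, Y): payoffs 5, 0 → best response m1.
Mutual best responses: (Bottom, Y, m1).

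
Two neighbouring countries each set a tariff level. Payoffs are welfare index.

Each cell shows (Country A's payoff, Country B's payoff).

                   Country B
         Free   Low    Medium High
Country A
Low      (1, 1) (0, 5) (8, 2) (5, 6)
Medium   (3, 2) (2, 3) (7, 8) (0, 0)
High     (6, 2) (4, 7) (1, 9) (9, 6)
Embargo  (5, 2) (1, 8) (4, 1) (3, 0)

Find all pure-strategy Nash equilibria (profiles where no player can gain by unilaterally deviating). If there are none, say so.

(Low, Free): Country A can switch to Medium (1 → 3). Not NE.
(Low, Low): Country A can switch to Medium (0 → 2). Not NE.
(Low, Medium): Country B can switch to Low (2 → 5). Not NE.
(Low, High): Country A can switch to High (5 → 9). Not NE.
(Medium, Free): Country A can switch to High (3 → 6). Not NE.
(Medium, Low): Country A can switch to High (2 → 4). Not NE.
(Medium, Medium): Country A can switch to Low (7 → 8). Not NE.
(Medium, High): Country A can switch to Low (0 → 5). Not NE.
(High, Free): Country B can switch to Low (2 → 7). Not NE.
(High, Low): Country B can switch to Medium (7 → 9). Not NE.
(The remaining 6 profiles each have a profitable deviation by the same check.)

There is no pure-strategy Nash equilibrium.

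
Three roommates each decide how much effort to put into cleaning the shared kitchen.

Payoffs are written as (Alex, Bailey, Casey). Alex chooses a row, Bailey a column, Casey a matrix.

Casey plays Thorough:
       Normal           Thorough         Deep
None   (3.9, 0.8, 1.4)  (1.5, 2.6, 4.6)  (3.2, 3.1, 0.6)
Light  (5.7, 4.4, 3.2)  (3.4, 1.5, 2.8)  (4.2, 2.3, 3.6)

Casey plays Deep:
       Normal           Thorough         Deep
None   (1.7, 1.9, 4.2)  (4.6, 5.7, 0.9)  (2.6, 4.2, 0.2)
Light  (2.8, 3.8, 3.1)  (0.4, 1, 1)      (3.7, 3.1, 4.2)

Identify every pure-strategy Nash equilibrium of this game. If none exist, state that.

Alex against (Normal, Thorough): payoffs 3.9, 5.7 → best response Light.
Alex against (Normal, Deep): payoffs 1.7, 2.8 → best response Light.
Alex against (Thorough, Thorough): payoffs 1.5, 3.4 → best response Light.
Alex against (Thorough, Deep): payoffs 4.6, 0.4 → best response None.
Alex against (Deep, Thorough): payoffs 3.2, 4.2 → best response Light.
Alex against (Deep, Deep): payoffs 2.6, 3.7 → best response Light.
Bailey against (None, Thorough): payoffs 0.8, 2.6, 3.1 → best response Deep.
Bailey against (None, Deep): payoffs 1.9, 5.7, 4.2 → best response Thorough.
Bailey against (Light, Thorough): payoffs 4.4, 1.5, 2.3 → best response Normal.
Bailey against (Light, Deep): payoffs 3.8, 1, 3.1 → best response Normal.
Casey against (None, Normal): payoffs 1.4, 4.2 → best response Deep.
Casey against (None, Thorough): payoffs 4.6, 0.9 → best response Thorough.
Casey against (None, Deep): payoffs 0.6, 0.2 → best response Thorough.
Casey against (Light, Normal): payoffs 3.2, 3.1 → best response Thorough.
Casey against (Light, Thorough): payoffs 2.8, 1 → best response Thorough.
Casey against (Light, Deep): payoffs 3.6, 4.2 → best response Deep.
Mutual best responses: (Light, Normal, Thorough).

The unique pure-strategy Nash equilibrium is (Light, Normal, Thorough).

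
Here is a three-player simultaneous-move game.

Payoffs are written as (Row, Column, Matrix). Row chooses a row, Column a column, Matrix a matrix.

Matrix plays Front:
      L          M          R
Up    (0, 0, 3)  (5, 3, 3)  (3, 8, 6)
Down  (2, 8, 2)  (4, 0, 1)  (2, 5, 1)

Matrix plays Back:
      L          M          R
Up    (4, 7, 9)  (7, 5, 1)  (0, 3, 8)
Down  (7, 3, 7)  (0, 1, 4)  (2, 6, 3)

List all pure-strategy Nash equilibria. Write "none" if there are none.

For each strategy profile, look for a profitable unilateral deviation.
(Up, L, Front): Row can switch to Down (0 → 2). Not NE.
(Up, L, Back): Row can switch to Down (4 → 7). Not NE.
(Up, M, Front): Column can switch to R (3 → 8). Not NE.
(Up, M, Back): Column can switch to L (5 → 7). Not NE.
(Up, R, Front): Matrix can switch to Back (6 → 8). Not NE.
(Up, R, Back): Row can switch to Down (0 → 2). Not NE.
(Down, L, Front): Matrix can switch to Back (2 → 7). Not NE.
(Down, L, Back): Column can switch to R (3 → 6). Not NE.
(Down, R, Back): Row gets 2, best alternative 0; Column gets 6, best alternative 3; Matrix gets 3, best alternative 1. No profitable deviation — NE.
(The remaining 3 profiles each have a profitable deviation by the same check.)

The unique pure-strategy Nash equilibrium is (Down, R, Back).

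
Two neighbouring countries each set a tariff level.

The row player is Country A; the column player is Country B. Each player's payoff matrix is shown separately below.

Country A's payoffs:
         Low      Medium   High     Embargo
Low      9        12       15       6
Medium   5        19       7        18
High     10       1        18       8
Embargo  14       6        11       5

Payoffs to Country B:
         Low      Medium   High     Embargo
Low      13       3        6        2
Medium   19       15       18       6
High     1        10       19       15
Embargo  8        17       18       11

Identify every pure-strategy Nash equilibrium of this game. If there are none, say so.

(High, High)

(Low, Low): Country A can switch to High (9 → 10). Not NE.
(Low, Medium): Country A can switch to Medium (12 → 19). Not NE.
(Low, High): Country A can switch to High (15 → 18). Not NE.
(Low, Embargo): Country A can switch to Medium (6 → 18). Not NE.
(Medium, Low): Country A can switch to Low (5 → 9). Not NE.
(Medium, Medium): Country B can switch to Low (15 → 19). Not NE.
(Medium, High): Country A can switch to Low (7 → 15). Not NE.
(Medium, Embargo): Country B can switch to Low (6 → 19). Not NE.
(High, High): Country A gets 18, best alternative 15; Country B gets 19, best alternative 15. No profitable deviation — NE.
(The remaining 7 profiles each have a profitable deviation by the same check.)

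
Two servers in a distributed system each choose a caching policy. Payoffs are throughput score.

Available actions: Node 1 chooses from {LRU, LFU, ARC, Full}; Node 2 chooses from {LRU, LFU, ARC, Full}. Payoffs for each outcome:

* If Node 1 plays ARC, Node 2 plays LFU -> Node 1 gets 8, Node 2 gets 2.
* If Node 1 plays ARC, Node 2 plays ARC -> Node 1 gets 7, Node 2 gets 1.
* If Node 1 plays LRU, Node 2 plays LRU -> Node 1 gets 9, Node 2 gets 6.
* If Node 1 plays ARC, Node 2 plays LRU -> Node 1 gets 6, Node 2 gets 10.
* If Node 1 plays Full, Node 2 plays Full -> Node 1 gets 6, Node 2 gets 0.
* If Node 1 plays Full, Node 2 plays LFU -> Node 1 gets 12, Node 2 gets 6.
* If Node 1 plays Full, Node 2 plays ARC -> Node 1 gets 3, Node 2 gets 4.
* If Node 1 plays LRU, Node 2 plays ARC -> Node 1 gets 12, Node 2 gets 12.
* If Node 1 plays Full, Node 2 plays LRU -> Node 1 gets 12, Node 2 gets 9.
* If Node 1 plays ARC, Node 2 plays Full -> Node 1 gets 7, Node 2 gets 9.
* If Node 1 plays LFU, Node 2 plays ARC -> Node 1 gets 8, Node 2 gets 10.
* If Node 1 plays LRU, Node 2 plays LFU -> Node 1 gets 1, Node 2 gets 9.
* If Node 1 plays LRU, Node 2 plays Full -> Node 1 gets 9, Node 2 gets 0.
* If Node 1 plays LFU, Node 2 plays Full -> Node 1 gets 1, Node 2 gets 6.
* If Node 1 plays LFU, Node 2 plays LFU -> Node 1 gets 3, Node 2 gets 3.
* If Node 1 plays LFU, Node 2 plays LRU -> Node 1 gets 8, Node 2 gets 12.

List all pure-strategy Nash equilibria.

Pure-strategy Nash equilibria: (LRU, ARC) and (Full, LRU)

(LRU, LRU): Node 1 can switch to Full (9 → 12). Not NE.
(LRU, LFU): Node 1 can switch to LFU (1 → 3). Not NE.
(LRU, ARC): Node 1 gets 12, best alternative 8; Node 2 gets 12, best alternative 9. No profitable deviation — NE.
(LRU, Full): Node 2 can switch to LRU (0 → 6). Not NE.
(LFU, LRU): Node 1 can switch to LRU (8 → 9). Not NE.
(LFU, LFU): Node 1 can switch to ARC (3 → 8). Not NE.
(LFU, ARC): Node 1 can switch to LRU (8 → 12). Not NE.
(LFU, Full): Node 1 can switch to LRU (1 → 9). Not NE.
(ARC, LRU): Node 1 can switch to LRU (6 → 9). Not NE.
(ARC, LFU): Node 1 can switch to Full (8 → 12). Not NE.
(ARC, ARC): Node 1 can switch to LRU (7 → 12). Not NE.
(ARC, Full): Node 1 can switch to LRU (7 → 9). Not NE.
(Full, LRU): Node 1 gets 12, best alternative 9; Node 2 gets 9, best alternative 6. No profitable deviation — NE.
(Full, LFU): Node 2 can switch to LRU (6 → 9). Not NE.
(The remaining 2 profiles each have a profitable deviation by the same check.)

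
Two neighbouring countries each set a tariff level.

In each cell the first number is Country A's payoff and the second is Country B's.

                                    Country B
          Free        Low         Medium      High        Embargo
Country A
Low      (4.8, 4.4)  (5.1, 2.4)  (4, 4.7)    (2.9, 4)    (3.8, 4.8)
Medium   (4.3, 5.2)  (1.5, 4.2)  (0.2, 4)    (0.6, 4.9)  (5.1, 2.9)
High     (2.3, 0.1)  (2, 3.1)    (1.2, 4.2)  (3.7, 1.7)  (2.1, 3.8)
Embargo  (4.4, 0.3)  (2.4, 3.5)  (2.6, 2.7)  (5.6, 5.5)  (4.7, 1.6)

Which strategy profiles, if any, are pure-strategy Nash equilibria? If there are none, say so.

Check each profile: it is a Nash equilibrium iff no player can strictly gain by switching unilaterally.
(Low, Free): Country B can switch to Medium (4.4 → 4.7). Not NE.
(Low, Low): Country B can switch to Free (2.4 → 4.4). Not NE.
(Low, Medium): Country B can switch to Embargo (4.7 → 4.8). Not NE.
(Low, High): Country A can switch to High (2.9 → 3.7). Not NE.
(Low, Embargo): Country A can switch to Medium (3.8 → 5.1). Not NE.
(Medium, Free): Country A can switch to Low (4.3 → 4.8). Not NE.
(Medium, Low): Country A can switch to Low (1.5 → 5.1). Not NE.
(Medium, Medium): Country A can switch to Low (0.2 → 4). Not NE.
(Medium, High): Country A can switch to Low (0.6 → 2.9). Not NE.
(Medium, Embargo): Country B can switch to Free (2.9 → 5.2). Not NE.
(High, Free): Country A can switch to Low (2.3 → 4.8). Not NE.
(High, Low): Country A can switch to Low (2 → 5.1). Not NE.
(Embargo, High): Country A gets 5.6, best alternative 3.7; Country B gets 5.5, best alternative 3.5. No profitable deviation — NE.
(The remaining 7 profiles each have a profitable deviation by the same check.)

Pure NE: (Embargo, High)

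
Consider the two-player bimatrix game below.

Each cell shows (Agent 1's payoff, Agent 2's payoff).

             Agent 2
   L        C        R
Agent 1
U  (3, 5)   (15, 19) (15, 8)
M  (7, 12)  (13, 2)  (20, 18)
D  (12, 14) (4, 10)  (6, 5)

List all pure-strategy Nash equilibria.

Mark each player's best response to every combination of opponents' strategies; a profile where every player is best-responding is a pure Nash equilibrium.
Agent 1 against L: payoffs 3, 7, 12 → best response D.
Agent 1 against C: payoffs 15, 13, 4 → best response U.
Agent 1 against R: payoffs 15, 20, 6 → best response M.
Agent 2 against U: payoffs 5, 19, 8 → best response C.
Agent 2 against M: payoffs 12, 2, 18 → best response R.
Agent 2 against D: payoffs 14, 10, 5 → best response L.
Mutual best responses: (U, C); (M, R); (D, L).

The pure Nash equilibria are (U, C), (M, R), (D, L).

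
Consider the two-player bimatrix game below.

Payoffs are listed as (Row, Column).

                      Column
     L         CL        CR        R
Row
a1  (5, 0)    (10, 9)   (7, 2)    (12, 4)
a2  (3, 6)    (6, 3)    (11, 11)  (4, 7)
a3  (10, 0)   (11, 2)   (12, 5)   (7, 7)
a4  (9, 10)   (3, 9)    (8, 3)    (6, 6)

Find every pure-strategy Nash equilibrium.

none

For each strategy profile, look for a profitable unilateral deviation.
(a1, L): Row can switch to a3 (5 → 10). Not NE.
(a1, CL): Row can switch to a3 (10 → 11). Not NE.
(a1, CR): Row can switch to a2 (7 → 11). Not NE.
(a1, R): Column can switch to CL (4 → 9). Not NE.
(a2, L): Row can switch to a1 (3 → 5). Not NE.
(a2, CL): Row can switch to a1 (6 → 10). Not NE.
(The remaining 10 profiles each have a profitable deviation by the same check.)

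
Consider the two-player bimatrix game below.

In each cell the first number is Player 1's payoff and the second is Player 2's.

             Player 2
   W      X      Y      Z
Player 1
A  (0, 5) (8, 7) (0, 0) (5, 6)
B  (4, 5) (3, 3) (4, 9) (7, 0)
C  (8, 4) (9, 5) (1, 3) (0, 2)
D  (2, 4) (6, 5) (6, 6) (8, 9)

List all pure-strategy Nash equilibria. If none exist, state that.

Pure-strategy Nash equilibria: (C, X); (D, Z)

(A, W): Player 1 can switch to B (0 → 4). Not NE.
(A, X): Player 1 can switch to C (8 → 9). Not NE.
(A, Y): Player 1 can switch to B (0 → 4). Not NE.
(A, Z): Player 1 can switch to B (5 → 7). Not NE.
(B, W): Player 1 can switch to C (4 → 8). Not NE.
(B, X): Player 1 can switch to A (3 → 8). Not NE.
(B, Y): Player 1 can switch to D (4 → 6). Not NE.
(B, Z): Player 1 can switch to D (7 → 8). Not NE.
(C, W): Player 2 can switch to X (4 → 5). Not NE.
(C, X): Player 1 gets 9, best alternative 8; Player 2 gets 5, best alternative 4. No profitable deviation — NE.
(C, Y): Player 1 can switch to B (1 → 4). Not NE.
(D, Z): Player 1 gets 8, best alternative 7; Player 2 gets 9, best alternative 6. No profitable deviation — NE.
(The remaining 4 profiles each have a profitable deviation by the same check.)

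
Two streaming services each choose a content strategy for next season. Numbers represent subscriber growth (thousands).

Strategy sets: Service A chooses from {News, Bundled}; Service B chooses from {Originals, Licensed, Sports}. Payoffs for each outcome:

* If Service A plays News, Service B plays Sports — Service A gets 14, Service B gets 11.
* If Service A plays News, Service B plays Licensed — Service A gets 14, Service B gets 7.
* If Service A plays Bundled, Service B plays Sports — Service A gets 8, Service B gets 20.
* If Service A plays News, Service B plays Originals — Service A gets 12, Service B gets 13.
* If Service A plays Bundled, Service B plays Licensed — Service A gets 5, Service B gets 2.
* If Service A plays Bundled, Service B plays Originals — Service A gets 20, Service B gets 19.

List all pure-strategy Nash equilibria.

(News, Originals): Service A can switch to Bundled (12 → 20). Not NE.
(News, Licensed): Service B can switch to Originals (7 → 13). Not NE.
(News, Sports): Service B can switch to Originals (11 → 13). Not NE.
(Bundled, Originals): Service B can switch to Sports (19 → 20). Not NE.
(Bundled, Licensed): Service A can switch to News (5 → 14). Not NE.
(Bundled, Sports): Service A can switch to News (8 → 14). Not NE.

none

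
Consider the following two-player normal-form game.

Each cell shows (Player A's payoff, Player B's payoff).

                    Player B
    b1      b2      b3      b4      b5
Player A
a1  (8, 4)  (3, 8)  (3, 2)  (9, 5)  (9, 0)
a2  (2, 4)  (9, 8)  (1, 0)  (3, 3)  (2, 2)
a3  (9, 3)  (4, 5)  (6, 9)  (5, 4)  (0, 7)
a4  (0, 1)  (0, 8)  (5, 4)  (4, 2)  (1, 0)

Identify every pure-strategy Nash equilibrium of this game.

Pure-strategy Nash equilibria: (a2, b2); (a3, b3)

For each player, find the best response to each opponent profile; mutual best responses are the pure NE.
Player A against b1: payoffs 8, 2, 9, 0 → best response a3.
Player A against b2: payoffs 3, 9, 4, 0 → best response a2.
Player A against b3: payoffs 3, 1, 6, 5 → best response a3.
Player A against b4: payoffs 9, 3, 5, 4 → best response a1.
Player A against b5: payoffs 9, 2, 0, 1 → best response a1.
Player B against a1: payoffs 4, 8, 2, 5, 0 → best response b2.
Player B against a2: payoffs 4, 8, 0, 3, 2 → best response b2.
Player B against a3: payoffs 3, 5, 9, 4, 7 → best response b3.
Player B against a4: payoffs 1, 8, 4, 2, 0 → best response b2.
Mutual best responses: (a2, b2); (a3, b3).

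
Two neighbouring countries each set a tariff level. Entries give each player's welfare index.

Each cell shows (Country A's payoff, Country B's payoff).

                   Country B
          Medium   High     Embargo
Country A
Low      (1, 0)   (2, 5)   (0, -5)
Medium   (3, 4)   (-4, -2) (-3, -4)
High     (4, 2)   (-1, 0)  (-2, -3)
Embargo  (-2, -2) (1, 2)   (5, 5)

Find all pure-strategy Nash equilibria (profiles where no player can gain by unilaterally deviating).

(Low, High), (High, Medium), (Embargo, Embargo)

Check each profile: it is a Nash equilibrium iff no player can strictly gain by switching unilaterally.
(Low, Medium): Country A can switch to Medium (1 → 3). Not NE.
(Low, High): Country A gets 2, best alternative 1; Country B gets 5, best alternative 0. No profitable deviation — NE.
(Low, Embargo): Country A can switch to Embargo (0 → 5). Not NE.
(Medium, Medium): Country A can switch to High (3 → 4). Not NE.
(Medium, High): Country A can switch to Low (-4 → 2). Not NE.
(Medium, Embargo): Country A can switch to Low (-3 → 0). Not NE.
(High, Medium): Country A gets 4, best alternative 3; Country B gets 2, best alternative 0. No profitable deviation — NE.
(High, High): Country A can switch to Low (-1 → 2). Not NE.
(High, Embargo): Country A can switch to Low (-2 → 0). Not NE.
(Embargo, Medium): Country A can switch to Low (-2 → 1). Not NE.
(Embargo, High): Country A can switch to Low (1 → 2). Not NE.
(Embargo, Embargo): Country A gets 5, best alternative 0; Country B gets 5, best alternative 2. No profitable deviation — NE.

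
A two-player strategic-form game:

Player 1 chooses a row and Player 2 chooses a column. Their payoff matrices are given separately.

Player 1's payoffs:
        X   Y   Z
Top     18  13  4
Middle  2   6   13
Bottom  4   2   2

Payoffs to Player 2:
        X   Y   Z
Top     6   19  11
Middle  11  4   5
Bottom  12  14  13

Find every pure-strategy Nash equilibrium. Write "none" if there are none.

Player 1 against X: payoffs 18, 2, 4 → best response Top.
Player 1 against Y: payoffs 13, 6, 2 → best response Top.
Player 1 against Z: payoffs 4, 13, 2 → best response Middle.
Player 2 against Top: payoffs 6, 19, 11 → best response Y.
Player 2 against Middle: payoffs 11, 4, 5 → best response X.
Player 2 against Bottom: payoffs 12, 14, 13 → best response Y.
Mutual best responses: (Top, Y).

The unique pure-strategy Nash equilibrium is (Top, Y).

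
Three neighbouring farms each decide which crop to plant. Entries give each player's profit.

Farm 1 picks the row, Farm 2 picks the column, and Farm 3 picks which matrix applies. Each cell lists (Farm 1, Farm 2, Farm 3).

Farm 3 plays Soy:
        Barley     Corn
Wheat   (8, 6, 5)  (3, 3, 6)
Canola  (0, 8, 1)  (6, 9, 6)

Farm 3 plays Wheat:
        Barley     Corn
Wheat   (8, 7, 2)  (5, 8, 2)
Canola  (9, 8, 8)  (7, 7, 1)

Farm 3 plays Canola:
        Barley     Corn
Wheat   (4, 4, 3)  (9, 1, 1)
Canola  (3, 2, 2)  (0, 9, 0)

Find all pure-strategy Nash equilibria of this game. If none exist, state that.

The pure Nash equilibria are (Wheat, Barley, Soy); (Canola, Barley, Wheat); (Canola, Corn, Soy).

(Wheat, Barley, Soy): Farm 1 gets 8, best alternative 0; Farm 2 gets 6, best alternative 3; Farm 3 gets 5, best alternative 3. No profitable deviation — NE.
(Wheat, Barley, Wheat): Farm 1 can switch to Canola (8 → 9). Not NE.
(Wheat, Barley, Canola): Farm 3 can switch to Soy (3 → 5). Not NE.
(Wheat, Corn, Soy): Farm 1 can switch to Canola (3 → 6). Not NE.
(Wheat, Corn, Wheat): Farm 1 can switch to Canola (5 → 7). Not NE.
(Wheat, Corn, Canola): Farm 2 can switch to Barley (1 → 4). Not NE.
(Canola, Barley, Soy): Farm 1 can switch to Wheat (0 → 8). Not NE.
(Canola, Barley, Wheat): Farm 1 gets 9, best alternative 8; Farm 2 gets 8, best alternative 7; Farm 3 gets 8, best alternative 2. No profitable deviation — NE.
(Canola, Corn, Soy): Farm 1 gets 6, best alternative 3; Farm 2 gets 9, best alternative 8; Farm 3 gets 6, best alternative 1. No profitable deviation — NE.
(The remaining 3 profiles each have a profitable deviation by the same check.)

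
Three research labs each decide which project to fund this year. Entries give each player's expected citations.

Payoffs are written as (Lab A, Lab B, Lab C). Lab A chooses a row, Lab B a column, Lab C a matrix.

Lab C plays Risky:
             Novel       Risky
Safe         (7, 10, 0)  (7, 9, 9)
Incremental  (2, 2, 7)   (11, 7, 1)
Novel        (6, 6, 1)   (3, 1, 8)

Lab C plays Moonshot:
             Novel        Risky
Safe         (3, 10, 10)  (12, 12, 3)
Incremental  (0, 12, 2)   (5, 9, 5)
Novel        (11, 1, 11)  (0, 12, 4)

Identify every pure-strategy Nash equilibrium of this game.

Lab A against (Novel, Risky): payoffs 7, 2, 6 → best response Safe.
Lab A against (Novel, Moonshot): payoffs 3, 0, 11 → best response Novel.
Lab A against (Risky, Risky): payoffs 7, 11, 3 → best response Incremental.
Lab A against (Risky, Moonshot): payoffs 12, 5, 0 → best response Safe.
Lab B against (Safe, Risky): payoffs 10, 9 → best response Novel.
Lab B against (Safe, Moonshot): payoffs 10, 12 → best response Risky.
Lab B against (Incremental, Risky): payoffs 2, 7 → best response Risky.
Lab B against (Incremental, Moonshot): payoffs 12, 9 → best response Novel.
Lab B against (Novel, Risky): payoffs 6, 1 → best response Novel.
Lab B against (Novel, Moonshot): payoffs 1, 12 → best response Risky.
Lab C against (Safe, Novel): payoffs 0, 10 → best response Moonshot.
Lab C against (Safe, Risky): payoffs 9, 3 → best response Risky.
Lab C against (Incremental, Novel): payoffs 7, 2 → best response Risky.
Lab C against (Incremental, Risky): payoffs 1, 5 → best response Moonshot.
Lab C against (Novel, Novel): payoffs 1, 11 → best response Moonshot.
Lab C against (Novel, Risky): payoffs 8, 4 → best response Risky.
No profile is a mutual best response for all players.

No pure-strategy Nash equilibrium.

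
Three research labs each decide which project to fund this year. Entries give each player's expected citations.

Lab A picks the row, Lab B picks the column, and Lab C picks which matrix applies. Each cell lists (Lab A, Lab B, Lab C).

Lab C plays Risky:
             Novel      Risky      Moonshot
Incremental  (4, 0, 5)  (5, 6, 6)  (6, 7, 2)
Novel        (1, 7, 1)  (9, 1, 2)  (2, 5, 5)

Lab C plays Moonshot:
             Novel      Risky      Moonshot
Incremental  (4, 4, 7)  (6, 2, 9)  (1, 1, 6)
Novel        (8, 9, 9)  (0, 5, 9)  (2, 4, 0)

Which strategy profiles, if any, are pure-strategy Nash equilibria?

Pure NE: (Novel, Novel, Moonshot)

Check each profile: it is a Nash equilibrium iff no player can strictly gain by switching unilaterally.
(Incremental, Novel, Risky): Lab B can switch to Risky (0 → 6). Not NE.
(Incremental, Novel, Moonshot): Lab A can switch to Novel (4 → 8). Not NE.
(Incremental, Risky, Risky): Lab A can switch to Novel (5 → 9). Not NE.
(Incremental, Risky, Moonshot): Lab B can switch to Novel (2 → 4). Not NE.
(Incremental, Moonshot, Risky): Lab C can switch to Moonshot (2 → 6). Not NE.
(Incremental, Moonshot, Moonshot): Lab A can switch to Novel (1 → 2). Not NE.
(Novel, Novel, Risky): Lab A can switch to Incremental (1 → 4). Not NE.
(Novel, Novel, Moonshot): Lab A gets 8, best alternative 4; Lab B gets 9, best alternative 5; Lab C gets 9, best alternative 1. No profitable deviation — NE.
(Novel, Risky, Risky): Lab B can switch to Novel (1 → 7). Not NE.
(Novel, Risky, Moonshot): Lab A can switch to Incremental (0 → 6). Not NE.
(Novel, Moonshot, Risky): Lab A can switch to Incremental (2 → 6). Not NE.
(The remaining 1 profile has a profitable deviation by the same check.)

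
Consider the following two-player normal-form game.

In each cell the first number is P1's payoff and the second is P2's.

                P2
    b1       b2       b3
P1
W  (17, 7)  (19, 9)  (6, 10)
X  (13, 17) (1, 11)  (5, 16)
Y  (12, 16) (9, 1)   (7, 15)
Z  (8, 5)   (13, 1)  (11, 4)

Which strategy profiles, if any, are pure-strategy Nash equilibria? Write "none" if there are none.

P1 against b1: payoffs 17, 13, 12, 8 → best response W.
P1 against b2: payoffs 19, 1, 9, 13 → best response W.
P1 against b3: payoffs 6, 5, 7, 11 → best response Z.
P2 against W: payoffs 7, 9, 10 → best response b3.
P2 against X: payoffs 17, 11, 16 → best response b1.
P2 against Y: payoffs 16, 1, 15 → best response b1.
P2 against Z: payoffs 5, 1, 4 → best response b1.
No profile is a mutual best response for all players.

none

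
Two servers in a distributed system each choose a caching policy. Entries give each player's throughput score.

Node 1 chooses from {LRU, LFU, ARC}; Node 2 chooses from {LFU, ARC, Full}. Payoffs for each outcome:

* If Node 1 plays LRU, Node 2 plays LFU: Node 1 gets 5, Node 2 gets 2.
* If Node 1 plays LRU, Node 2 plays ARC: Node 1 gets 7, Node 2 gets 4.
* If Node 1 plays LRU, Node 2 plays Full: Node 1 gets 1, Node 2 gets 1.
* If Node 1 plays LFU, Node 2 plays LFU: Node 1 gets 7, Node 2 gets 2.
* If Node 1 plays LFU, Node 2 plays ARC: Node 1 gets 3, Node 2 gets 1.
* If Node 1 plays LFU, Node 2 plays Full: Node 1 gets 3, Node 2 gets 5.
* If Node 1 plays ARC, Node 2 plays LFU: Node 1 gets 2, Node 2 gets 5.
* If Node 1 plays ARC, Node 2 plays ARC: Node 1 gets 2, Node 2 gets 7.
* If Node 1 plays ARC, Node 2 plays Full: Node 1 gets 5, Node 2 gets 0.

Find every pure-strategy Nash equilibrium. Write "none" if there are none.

Pure NE: (LRU, ARC)

For each strategy profile, look for a profitable unilateral deviation.
(LRU, LFU): Node 1 can switch to LFU (5 → 7). Not NE.
(LRU, ARC): Node 1 gets 7, best alternative 3; Node 2 gets 4, best alternative 2. No profitable deviation — NE.
(LRU, Full): Node 1 can switch to LFU (1 → 3). Not NE.
(LFU, LFU): Node 2 can switch to Full (2 → 5). Not NE.
(LFU, ARC): Node 1 can switch to LRU (3 → 7). Not NE.
(LFU, Full): Node 1 can switch to ARC (3 → 5). Not NE.
(ARC, LFU): Node 1 can switch to LRU (2 → 5). Not NE.
(ARC, ARC): Node 1 can switch to LRU (2 → 7). Not NE.
(ARC, Full): Node 2 can switch to LFU (0 → 5). Not NE.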